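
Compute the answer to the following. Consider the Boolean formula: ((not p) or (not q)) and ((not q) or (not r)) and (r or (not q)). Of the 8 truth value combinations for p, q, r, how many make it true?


Evaluate all 8 assignments for p, q, r:
p=0, q=0, r=0: 1
p=0, q=0, r=1: 1
p=0, q=1, r=0: 0
p=0, q=1, r=1: 0
p=1, q=0, r=0: 1
p=1, q=0, r=1: 1
p=1, q=1, r=0: 0
p=1, q=1, r=1: 0
Satisfying count = 4

4


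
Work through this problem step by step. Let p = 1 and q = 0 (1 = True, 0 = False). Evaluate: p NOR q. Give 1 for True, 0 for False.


p = 1, q = 0
Operation: p NOR q
Evaluate: 1 NOR 0 = 0

0


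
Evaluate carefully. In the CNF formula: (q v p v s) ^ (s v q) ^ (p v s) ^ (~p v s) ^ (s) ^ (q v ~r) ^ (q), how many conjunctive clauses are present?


A CNF formula is a conjunction of clauses.
Clauses are separated by ^.
Counting the conjuncts: 7 clauses.

7


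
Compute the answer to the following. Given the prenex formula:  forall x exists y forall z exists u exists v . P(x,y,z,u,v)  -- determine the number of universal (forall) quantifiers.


Quantifier prefix: forall x exists y forall z exists u exists v
Mark each quantifier type:
  U E U E E
Universal count = 2, Existential count = 3
Asked for universal (forall) quantifiers: 2

2


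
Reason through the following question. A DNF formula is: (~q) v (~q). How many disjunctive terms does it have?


A DNF formula is a disjunction of terms (conjunctions).
Terms are separated by v.
Counting the disjuncts: 2 terms.

2


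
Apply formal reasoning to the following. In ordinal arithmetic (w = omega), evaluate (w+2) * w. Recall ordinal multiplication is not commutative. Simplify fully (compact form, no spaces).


Compute (w+2) * w.
Ordinal * is associative and left-distributive over +, but NOT commutative; for finite n>1, n*w = w but w*n stays w*n.
(w+2) * w = sup{(w+2)*k : k<w} = sup{w*k+2} = w^2 (the +2 tail is absorbed in the limit).
Result = w^2

w^2


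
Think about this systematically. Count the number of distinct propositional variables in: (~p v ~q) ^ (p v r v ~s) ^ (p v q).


Identify each variable that appears in the formula.
Variables found: p, q, r, s
Count = 4

4


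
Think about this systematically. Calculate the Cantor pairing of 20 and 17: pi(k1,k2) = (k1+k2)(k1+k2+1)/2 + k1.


k1 + k2 = 37
(k1+k2)(k1+k2+1)/2 = 37 * 38 / 2 = 703
pi = 703 + 20 = 723

723


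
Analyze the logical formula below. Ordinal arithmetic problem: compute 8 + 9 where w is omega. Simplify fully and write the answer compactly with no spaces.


Compute 8 + 9.
Ordinal + is associative but NOT commutative; for finite n>0, n + w = w but w + n stays w+n.
Both operands finite; ordinal + agrees with natural +: 8 + 9 = 17.
Result = 17

17


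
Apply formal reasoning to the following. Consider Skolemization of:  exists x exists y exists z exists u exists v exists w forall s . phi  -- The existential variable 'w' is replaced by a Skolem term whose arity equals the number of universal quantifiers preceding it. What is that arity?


Quantifier prefix: exists x exists y exists z exists u exists v exists w forall s
'w' is existentially quantified at position 6.
No universal quantifiers precede it.
Skolem function arity = 0 (a Skolem constant)

0


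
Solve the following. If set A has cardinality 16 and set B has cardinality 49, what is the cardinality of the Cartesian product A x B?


The Cartesian product A x B contains all ordered pairs (a, b).
|A x B| = |A| * |B| = 16 * 49 = 784

784


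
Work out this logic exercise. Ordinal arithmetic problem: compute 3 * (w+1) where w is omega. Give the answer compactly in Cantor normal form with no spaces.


Compute 3 * (w+1).
Ordinal * is associative and left-distributive over +, but NOT commutative; for finite n>1, n*w = w but w*n stays w*n.
By left-distributivity: 3 * (w+1) = 3*w + 3*1 = w + 3 = w+3.
Result = w+3

w+3


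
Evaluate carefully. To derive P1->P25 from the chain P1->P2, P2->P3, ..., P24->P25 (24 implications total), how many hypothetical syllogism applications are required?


With 24 implications in a chain connecting 25 propositions:
P1->P2, P2->P3, ..., P24->P25
Steps needed = (number of implications) - 1 = 24 - 1 = 23

23


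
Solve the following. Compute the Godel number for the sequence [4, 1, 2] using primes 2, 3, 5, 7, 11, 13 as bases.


Encode each element as an exponent of the corresponding prime:
  2^4 = 16
  3^1 = 3
  5^2 = 25
Product = 16 * 3 * 25 = 1200

1200


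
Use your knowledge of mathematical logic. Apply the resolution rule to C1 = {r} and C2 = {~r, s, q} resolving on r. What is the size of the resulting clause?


Remove r from C1 and ~r from C2.
C1 remainder: {}
C2 remainder: {s, q}
Union (resolvent): {q, s}
Resolvent has 2 literal(s).

2


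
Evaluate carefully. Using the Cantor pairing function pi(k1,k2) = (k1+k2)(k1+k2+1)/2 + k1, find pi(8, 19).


k1 + k2 = 27
(k1+k2)(k1+k2+1)/2 = 27 * 28 / 2 = 378
pi = 378 + 8 = 386

386


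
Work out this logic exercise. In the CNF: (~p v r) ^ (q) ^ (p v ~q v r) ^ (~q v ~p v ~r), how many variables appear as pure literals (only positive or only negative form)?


Check each variable for pure literal status:
p: mixed (not pure)
q: mixed (not pure)
r: mixed (not pure)
Pure literal count = 0

0


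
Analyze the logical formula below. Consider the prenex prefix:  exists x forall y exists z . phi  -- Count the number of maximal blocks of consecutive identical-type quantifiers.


Quantifier-type sequence: E A E  (A=forall, E=exists)
Group into maximal same-type runs:
  Ex1 | Ax1 | Ex1
Number of blocks = 3

3


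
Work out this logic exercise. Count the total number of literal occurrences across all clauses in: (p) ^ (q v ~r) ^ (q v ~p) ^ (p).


Counting literals in each clause:
Clause 1: 1 literal(s)
Clause 2: 2 literal(s)
Clause 3: 2 literal(s)
Clause 4: 1 literal(s)
Total = 6

6


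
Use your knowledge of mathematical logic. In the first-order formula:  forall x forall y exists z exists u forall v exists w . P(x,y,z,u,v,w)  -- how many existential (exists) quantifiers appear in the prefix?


Quantifier prefix: forall x forall y exists z exists u forall v exists w
Mark each quantifier type:
  U U E E U E
Universal count = 3, Existential count = 3
Asked for existential (exists) quantifiers: 3

3


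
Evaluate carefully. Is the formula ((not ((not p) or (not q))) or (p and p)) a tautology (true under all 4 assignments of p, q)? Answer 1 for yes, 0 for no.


Check all 4 assignments:
p=0, q=0: 0
p=0, q=1: 0
p=1, q=0: 1
p=1, q=1: 1
Satisfying count = 2/4.
Tautology iff count = 4: no.

0


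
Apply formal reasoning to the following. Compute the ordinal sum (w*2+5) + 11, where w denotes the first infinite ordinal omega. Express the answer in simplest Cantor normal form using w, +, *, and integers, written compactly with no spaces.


Compute (w*2+5) + 11.
Ordinal + is associative but NOT commutative; for finite n>0, n + w = w but w + n stays w+n.
By associativity: (w*2+5) + 11 = w*2 + (5+11) = w*2+16.
Result = w*2+16

w*2+16


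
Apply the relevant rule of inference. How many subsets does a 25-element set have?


The power set of a set with n elements has 2^n elements.
|P(S)| = 2^25 = 33554432

33554432


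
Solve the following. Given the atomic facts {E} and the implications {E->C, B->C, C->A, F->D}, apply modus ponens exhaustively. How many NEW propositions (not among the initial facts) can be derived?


Initial facts: {E}
Apply modus ponens to closure:
  E and E->C  =>  C
  C and C->A  =>  A
Final known: {A, C, E}
New propositions: {A, C}
Count = 2

2


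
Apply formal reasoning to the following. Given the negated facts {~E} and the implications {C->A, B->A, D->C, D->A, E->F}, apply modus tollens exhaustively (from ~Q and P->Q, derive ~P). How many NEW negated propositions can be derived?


Initial negated facts: {~E}
Apply modus tollens to closure:
  (no implication fires)
Final negated: {~E}
New negations: {(none)}
Count = 0

0


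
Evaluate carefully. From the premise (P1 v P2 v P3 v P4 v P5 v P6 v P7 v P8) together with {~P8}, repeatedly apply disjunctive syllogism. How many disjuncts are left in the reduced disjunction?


Original disjuncts (8): P1, P2, P3, P4, P5, P6, P7, P8
Negated (eliminate): ~P8
Remaining disjuncts: P1, P2, P3, P4, P5, P6, P7
Count = 8 - 1 = 7

7


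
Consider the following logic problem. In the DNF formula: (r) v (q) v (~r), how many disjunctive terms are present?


A DNF formula is a disjunction of terms (conjunctions).
Terms are separated by v.
Counting the disjuncts: 3 terms.

3


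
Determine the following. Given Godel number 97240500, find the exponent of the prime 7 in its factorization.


Factorize 97240500 by dividing by 7 repeatedly.
Division steps: 7 divides 97240500 exactly 4 time(s).
Exponent of 7 = 4

4


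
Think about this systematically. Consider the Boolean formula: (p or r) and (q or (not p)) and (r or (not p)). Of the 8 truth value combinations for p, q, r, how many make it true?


Evaluate all 8 assignments for p, q, r:
p=0, q=0, r=0: 0
p=0, q=0, r=1: 1
p=0, q=1, r=0: 0
p=0, q=1, r=1: 1
p=1, q=0, r=0: 0
p=1, q=0, r=1: 0
p=1, q=1, r=0: 0
p=1, q=1, r=1: 1
Satisfying count = 3

3


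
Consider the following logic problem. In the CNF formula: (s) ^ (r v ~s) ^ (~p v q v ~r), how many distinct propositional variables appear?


Identify each variable that appears in the formula.
Variables found: p, q, r, s
Count = 4

4


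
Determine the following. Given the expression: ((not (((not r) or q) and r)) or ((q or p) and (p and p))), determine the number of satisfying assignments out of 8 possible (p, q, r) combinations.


Check all 8 assignments:
p=0, q=0, r=0: 1
p=0, q=0, r=1: 1
p=0, q=1, r=0: 1
p=0, q=1, r=1: 0
p=1, q=0, r=0: 1
p=1, q=0, r=1: 1
p=1, q=1, r=0: 1
p=1, q=1, r=1: 1
Count of True = 7

7


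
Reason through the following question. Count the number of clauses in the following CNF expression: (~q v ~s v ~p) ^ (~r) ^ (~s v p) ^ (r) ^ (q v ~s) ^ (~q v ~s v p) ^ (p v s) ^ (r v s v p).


A CNF formula is a conjunction of clauses.
Clauses are separated by ^.
Counting the conjuncts: 8 clauses.

8


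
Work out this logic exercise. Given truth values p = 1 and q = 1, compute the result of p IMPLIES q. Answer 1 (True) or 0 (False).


p = 1, q = 1
Operation: p IMPLIES q
Evaluate: 1 IMPLIES 1 = 1

1


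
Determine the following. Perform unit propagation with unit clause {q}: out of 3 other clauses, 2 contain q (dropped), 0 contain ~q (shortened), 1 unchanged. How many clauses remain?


Satisfied (removed): 2
Shortened (remain): 0
Unchanged (remain): 1
Remaining = 0 + 1 = 1

1


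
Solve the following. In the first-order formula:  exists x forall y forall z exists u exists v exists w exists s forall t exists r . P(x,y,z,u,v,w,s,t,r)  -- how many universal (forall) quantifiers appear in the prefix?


Quantifier prefix: exists x forall y forall z exists u exists v exists w exists s forall t exists r
Mark each quantifier type:
  E U U E E E E U E
Universal count = 3, Existential count = 6
Asked for universal (forall) quantifiers: 3

3


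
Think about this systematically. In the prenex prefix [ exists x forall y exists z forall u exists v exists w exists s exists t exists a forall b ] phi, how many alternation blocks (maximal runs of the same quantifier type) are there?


Quantifier-type sequence: E A E A E E E E E A  (A=forall, E=exists)
Group into maximal same-type runs:
  Ex1 | Ax1 | Ex1 | Ax1 | Ex5 | Ax1
Number of blocks = 6

6


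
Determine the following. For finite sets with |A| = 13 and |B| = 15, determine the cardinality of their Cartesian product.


The Cartesian product A x B contains all ordered pairs (a, b).
|A x B| = |A| * |B| = 13 * 15 = 195

195


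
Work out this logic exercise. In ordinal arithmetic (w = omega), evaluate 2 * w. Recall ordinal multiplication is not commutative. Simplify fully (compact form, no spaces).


Compute 2 * w.
Ordinal * is associative and left-distributive over +, but NOT commutative; for finite n>1, n*w = w but w*n stays w*n.
For finite n>0, n * w = sup{n*k : k<w} = w. So 2 * w = w.
Result = w

w


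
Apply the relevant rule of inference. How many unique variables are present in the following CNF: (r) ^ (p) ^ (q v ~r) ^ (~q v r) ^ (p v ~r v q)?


Identify each variable that appears in the formula.
Variables found: p, q, r
Count = 3

3


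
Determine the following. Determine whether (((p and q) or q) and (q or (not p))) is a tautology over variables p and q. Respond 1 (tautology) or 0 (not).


Check all 4 assignments:
p=0, q=0: 0
p=0, q=1: 1
p=1, q=0: 0
p=1, q=1: 1
Satisfying count = 2/4.
Tautology iff count = 4: no.

0


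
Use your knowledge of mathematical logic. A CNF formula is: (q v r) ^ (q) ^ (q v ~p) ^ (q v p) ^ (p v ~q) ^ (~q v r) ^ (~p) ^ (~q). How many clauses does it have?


A CNF formula is a conjunction of clauses.
Clauses are separated by ^.
Counting the conjuncts: 8 clauses.

8


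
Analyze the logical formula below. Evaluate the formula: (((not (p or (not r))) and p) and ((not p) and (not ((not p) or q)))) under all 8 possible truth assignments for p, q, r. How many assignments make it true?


Check all 8 assignments:
p=0, q=0, r=0: 0
p=0, q=0, r=1: 0
p=0, q=1, r=0: 0
p=0, q=1, r=1: 0
p=1, q=0, r=0: 0
p=1, q=0, r=1: 0
p=1, q=1, r=0: 0
p=1, q=1, r=1: 0
Count of True = 0

0


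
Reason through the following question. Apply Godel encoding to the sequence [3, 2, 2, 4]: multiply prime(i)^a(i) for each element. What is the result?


Encode each element as an exponent of the corresponding prime:
  2^3 = 8
  3^2 = 9
  5^2 = 25
  7^4 = 2401
Product = 8 * 9 * 25 * 2401 = 4321800

4321800


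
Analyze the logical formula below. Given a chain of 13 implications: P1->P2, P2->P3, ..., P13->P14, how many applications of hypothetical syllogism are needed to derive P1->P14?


With 13 implications in a chain connecting 14 propositions:
P1->P2, P2->P3, ..., P13->P14
Steps needed = (number of implications) - 1 = 13 - 1 = 12

12


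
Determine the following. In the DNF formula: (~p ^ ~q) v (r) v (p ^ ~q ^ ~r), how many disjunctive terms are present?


A DNF formula is a disjunction of terms (conjunctions).
Terms are separated by v.
Counting the disjuncts: 3 terms.

3


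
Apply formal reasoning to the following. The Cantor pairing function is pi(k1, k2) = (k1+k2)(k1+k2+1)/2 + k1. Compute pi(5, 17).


k1 + k2 = 22
(k1+k2)(k1+k2+1)/2 = 22 * 23 / 2 = 253
pi = 253 + 5 = 258

258


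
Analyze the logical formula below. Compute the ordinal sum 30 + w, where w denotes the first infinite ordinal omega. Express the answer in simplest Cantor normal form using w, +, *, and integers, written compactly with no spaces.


Compute 30 + w.
Ordinal + is associative but NOT commutative; for finite n>0, n + w = w but w + n stays w+n.
Any finite left addend is absorbed by w on the right: 30 + w = w.
Result = w

w


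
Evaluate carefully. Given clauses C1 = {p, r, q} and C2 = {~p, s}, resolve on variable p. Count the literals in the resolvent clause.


Remove p from C1 and ~p from C2.
C1 remainder: {r, q}
C2 remainder: {s}
Union (resolvent): {q, r, s}
Resolvent has 3 literal(s).

3


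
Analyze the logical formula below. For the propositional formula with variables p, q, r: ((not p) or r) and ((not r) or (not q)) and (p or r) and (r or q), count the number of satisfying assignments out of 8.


Evaluate all 8 assignments for p, q, r:
p=0, q=0, r=0: 0
p=0, q=0, r=1: 1
p=0, q=1, r=0: 0
p=0, q=1, r=1: 0
p=1, q=0, r=0: 0
p=1, q=0, r=1: 1
p=1, q=1, r=0: 0
p=1, q=1, r=1: 0
Satisfying count = 2

2


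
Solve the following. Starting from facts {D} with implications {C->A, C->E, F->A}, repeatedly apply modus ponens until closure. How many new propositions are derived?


Initial facts: {D}
Apply modus ponens to closure:
  (no implication fires)
Final known: {D}
New propositions: {(none)}
Count = 0

0


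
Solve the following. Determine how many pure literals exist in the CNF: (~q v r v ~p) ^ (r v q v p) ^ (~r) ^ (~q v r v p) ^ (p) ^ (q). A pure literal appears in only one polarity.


Check each variable for pure literal status:
p: mixed (not pure)
q: mixed (not pure)
r: mixed (not pure)
Pure literal count = 0

0


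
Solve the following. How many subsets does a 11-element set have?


The power set of a set with n elements has 2^n elements.
|P(S)| = 2^11 = 2048

2048


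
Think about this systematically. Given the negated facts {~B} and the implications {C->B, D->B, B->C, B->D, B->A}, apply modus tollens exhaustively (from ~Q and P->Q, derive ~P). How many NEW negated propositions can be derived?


Initial negated facts: {~B}
Apply modus tollens to closure:
  ~B and C->B  =>  ~C
  ~B and D->B  =>  ~D
Final negated: {~B, ~C, ~D}
New negations: {~C, ~D}
Count = 2

2


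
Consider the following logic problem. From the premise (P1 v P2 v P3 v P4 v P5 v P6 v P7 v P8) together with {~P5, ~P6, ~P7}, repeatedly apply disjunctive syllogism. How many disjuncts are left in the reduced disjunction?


Original disjuncts (8): P1, P2, P3, P4, P5, P6, P7, P8
Negated (eliminate): ~P5, ~P6, ~P7
Remaining disjuncts: P1, P2, P3, P4, P8
Count = 8 - 3 = 5

5


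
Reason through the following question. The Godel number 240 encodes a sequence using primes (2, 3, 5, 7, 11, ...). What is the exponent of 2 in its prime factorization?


Factorize 240 by dividing by 2 repeatedly.
Division steps: 2 divides 240 exactly 4 time(s).
Exponent of 2 = 4

4


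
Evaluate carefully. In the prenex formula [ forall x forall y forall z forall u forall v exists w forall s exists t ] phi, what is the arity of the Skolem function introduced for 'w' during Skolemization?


Quantifier prefix: forall x forall y forall z forall u forall v exists w forall s exists t
'w' is existentially quantified at position 6.
Universal variables preceding it: x, y, z, u, v
Skolem function arity = 5

5


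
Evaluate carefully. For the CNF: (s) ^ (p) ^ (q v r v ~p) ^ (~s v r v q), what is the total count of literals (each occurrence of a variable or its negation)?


Counting literals in each clause:
Clause 1: 1 literal(s)
Clause 2: 1 literal(s)
Clause 3: 3 literal(s)
Clause 4: 3 literal(s)
Total = 8

8


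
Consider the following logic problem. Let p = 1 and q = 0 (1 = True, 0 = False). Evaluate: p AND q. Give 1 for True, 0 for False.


p = 1, q = 0
Operation: p AND q
Evaluate: 1 AND 0 = 0

0


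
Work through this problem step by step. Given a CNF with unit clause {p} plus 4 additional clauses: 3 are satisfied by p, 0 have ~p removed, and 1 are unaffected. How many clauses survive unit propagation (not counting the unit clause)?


Satisfied (removed): 3
Shortened (remain): 0
Unchanged (remain): 1
Remaining = 0 + 1 = 1

1


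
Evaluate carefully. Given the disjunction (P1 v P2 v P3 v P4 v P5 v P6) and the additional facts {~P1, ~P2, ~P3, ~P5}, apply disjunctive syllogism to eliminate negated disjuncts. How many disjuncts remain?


Original disjuncts (6): P1, P2, P3, P4, P5, P6
Negated (eliminate): ~P1, ~P2, ~P3, ~P5
Remaining disjuncts: P4, P6
Count = 6 - 4 = 2

2


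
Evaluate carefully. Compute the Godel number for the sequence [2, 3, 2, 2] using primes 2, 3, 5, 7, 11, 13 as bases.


Encode each element as an exponent of the corresponding prime:
  2^2 = 4
  3^3 = 27
  5^2 = 25
  7^2 = 49
Product = 4 * 27 * 25 * 49 = 132300

132300


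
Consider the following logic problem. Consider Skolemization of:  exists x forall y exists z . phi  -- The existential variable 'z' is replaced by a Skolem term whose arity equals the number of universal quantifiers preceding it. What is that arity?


Quantifier prefix: exists x forall y exists z
'z' is existentially quantified at position 3.
Universal variables preceding it: y
Skolem function arity = 1

1


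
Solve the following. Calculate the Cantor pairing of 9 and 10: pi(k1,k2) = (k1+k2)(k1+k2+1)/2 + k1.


k1 + k2 = 19
(k1+k2)(k1+k2+1)/2 = 19 * 20 / 2 = 190
pi = 190 + 9 = 199

199


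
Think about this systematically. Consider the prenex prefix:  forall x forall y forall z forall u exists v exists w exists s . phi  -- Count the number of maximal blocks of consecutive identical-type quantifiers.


Quantifier-type sequence: A A A A E E E  (A=forall, E=exists)
Group into maximal same-type runs:
  Ax4 | Ex3
Number of blocks = 2

2


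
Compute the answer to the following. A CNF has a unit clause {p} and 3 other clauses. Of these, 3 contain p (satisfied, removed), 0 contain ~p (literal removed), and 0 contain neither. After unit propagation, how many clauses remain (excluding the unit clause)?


Satisfied (removed): 3
Shortened (remain): 0
Unchanged (remain): 0
Remaining = 0 + 0 = 0

0


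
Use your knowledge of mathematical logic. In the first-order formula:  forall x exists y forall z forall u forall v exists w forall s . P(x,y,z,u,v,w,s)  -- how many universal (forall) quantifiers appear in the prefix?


Quantifier prefix: forall x exists y forall z forall u forall v exists w forall s
Mark each quantifier type:
  U E U U U E U
Universal count = 5, Existential count = 2
Asked for universal (forall) quantifiers: 5

5


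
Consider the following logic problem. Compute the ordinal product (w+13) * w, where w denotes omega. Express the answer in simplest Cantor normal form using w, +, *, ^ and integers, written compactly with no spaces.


Compute (w+13) * w.
Ordinal * is associative and left-distributive over +, but NOT commutative; for finite n>1, n*w = w but w*n stays w*n.
(w+13) * w = sup{(w+13)*k : k<w} = sup{w*k+13} = w^2 (the +13 tail is absorbed in the limit).
Result = w^2

w^2


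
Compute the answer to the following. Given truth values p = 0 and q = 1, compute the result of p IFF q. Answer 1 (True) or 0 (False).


p = 0, q = 1
Operation: p IFF q
Evaluate: 0 IFF 1 = 0

0


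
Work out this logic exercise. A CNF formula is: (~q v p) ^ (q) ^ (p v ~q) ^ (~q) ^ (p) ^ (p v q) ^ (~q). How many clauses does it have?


A CNF formula is a conjunction of clauses.
Clauses are separated by ^.
Counting the conjuncts: 7 clauses.

7


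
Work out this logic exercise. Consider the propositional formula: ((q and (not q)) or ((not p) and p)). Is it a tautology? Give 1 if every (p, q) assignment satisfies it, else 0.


Check all 4 assignments:
p=0, q=0: 0
p=0, q=1: 0
p=1, q=0: 0
p=1, q=1: 0
Satisfying count = 0/4.
Tautology iff count = 4: no.

0


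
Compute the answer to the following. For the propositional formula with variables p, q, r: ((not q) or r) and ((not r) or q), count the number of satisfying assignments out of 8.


Evaluate all 8 assignments for p, q, r:
p=0, q=0, r=0: 1
p=0, q=0, r=1: 0
p=0, q=1, r=0: 0
p=0, q=1, r=1: 1
p=1, q=0, r=0: 1
p=1, q=0, r=1: 0
p=1, q=1, r=0: 0
p=1, q=1, r=1: 1
Satisfying count = 4

4


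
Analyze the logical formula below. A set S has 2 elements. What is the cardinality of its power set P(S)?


The power set of a set with n elements has 2^n elements.
|P(S)| = 2^2 = 4

4


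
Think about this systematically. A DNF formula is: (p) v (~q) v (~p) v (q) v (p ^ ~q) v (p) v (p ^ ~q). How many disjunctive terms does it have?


A DNF formula is a disjunction of terms (conjunctions).
Terms are separated by v.
Counting the disjuncts: 7 terms.

7


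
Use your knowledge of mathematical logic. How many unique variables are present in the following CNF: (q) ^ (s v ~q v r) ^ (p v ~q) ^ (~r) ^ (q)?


Identify each variable that appears in the formula.
Variables found: p, q, r, s
Count = 4

4


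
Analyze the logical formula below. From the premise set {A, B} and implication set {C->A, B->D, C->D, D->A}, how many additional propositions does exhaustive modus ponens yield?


Initial facts: {A, B}
Apply modus ponens to closure:
  B and B->D  =>  D
Final known: {A, B, D}
New propositions: {D}
Count = 1

1


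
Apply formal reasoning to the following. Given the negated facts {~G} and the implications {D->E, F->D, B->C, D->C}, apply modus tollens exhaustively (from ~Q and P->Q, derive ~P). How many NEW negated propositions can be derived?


Initial negated facts: {~G}
Apply modus tollens to closure:
  (no implication fires)
Final negated: {~G}
New negations: {(none)}
Count = 0

0


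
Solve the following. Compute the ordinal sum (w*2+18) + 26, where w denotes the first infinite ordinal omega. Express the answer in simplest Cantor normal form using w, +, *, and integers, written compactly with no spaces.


Compute (w*2+18) + 26.
Ordinal + is associative but NOT commutative; for finite n>0, n + w = w but w + n stays w+n.
By associativity: (w*2+18) + 26 = w*2 + (18+26) = w*2+44.
Result = w*2+44

w*2+44


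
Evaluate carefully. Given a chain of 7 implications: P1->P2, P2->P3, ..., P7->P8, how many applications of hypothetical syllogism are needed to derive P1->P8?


With 7 implications in a chain connecting 8 propositions:
P1->P2, P2->P3, ..., P7->P8
Steps needed = (number of implications) - 1 = 7 - 1 = 6

6


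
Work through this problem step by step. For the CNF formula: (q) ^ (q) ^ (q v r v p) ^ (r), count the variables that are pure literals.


Check each variable for pure literal status:
p: pure positive
q: pure positive
r: pure positive
Pure literal count = 3

3


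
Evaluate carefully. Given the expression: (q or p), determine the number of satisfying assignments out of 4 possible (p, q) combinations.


Check all 4 assignments:
p=0, q=0: 0
p=0, q=1: 1
p=1, q=0: 1
p=1, q=1: 1
Count of True = 3

3


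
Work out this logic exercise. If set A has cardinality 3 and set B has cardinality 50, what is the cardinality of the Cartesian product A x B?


The Cartesian product A x B contains all ordered pairs (a, b).
|A x B| = |A| * |B| = 3 * 50 = 150

150


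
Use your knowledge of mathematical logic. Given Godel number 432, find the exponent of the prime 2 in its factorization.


Factorize 432 by dividing by 2 repeatedly.
Division steps: 2 divides 432 exactly 4 time(s).
Exponent of 2 = 4

4


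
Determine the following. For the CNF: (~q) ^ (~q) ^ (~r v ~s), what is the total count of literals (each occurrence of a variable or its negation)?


Counting literals in each clause:
Clause 1: 1 literal(s)
Clause 2: 1 literal(s)
Clause 3: 2 literal(s)
Total = 4

4


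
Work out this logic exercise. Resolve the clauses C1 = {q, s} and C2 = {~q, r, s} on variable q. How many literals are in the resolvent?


Remove q from C1 and ~q from C2.
C1 remainder: {s}
C2 remainder: {r, s}
Union (resolvent): {r, s}
Resolvent has 2 literal(s).

2


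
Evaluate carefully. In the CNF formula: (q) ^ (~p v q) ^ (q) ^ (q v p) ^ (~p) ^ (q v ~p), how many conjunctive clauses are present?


A CNF formula is a conjunction of clauses.
Clauses are separated by ^.
Counting the conjuncts: 6 clauses.

6


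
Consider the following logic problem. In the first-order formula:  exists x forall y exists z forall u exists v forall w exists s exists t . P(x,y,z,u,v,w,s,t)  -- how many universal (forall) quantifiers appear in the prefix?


Quantifier prefix: exists x forall y exists z forall u exists v forall w exists s exists t
Mark each quantifier type:
  E U E U E U E E
Universal count = 3, Existential count = 5
Asked for universal (forall) quantifiers: 3

3


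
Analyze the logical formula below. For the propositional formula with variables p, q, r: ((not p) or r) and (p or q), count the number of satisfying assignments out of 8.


Evaluate all 8 assignments for p, q, r:
p=0, q=0, r=0: 0
p=0, q=0, r=1: 0
p=0, q=1, r=0: 1
p=0, q=1, r=1: 1
p=1, q=0, r=0: 0
p=1, q=0, r=1: 1
p=1, q=1, r=0: 0
p=1, q=1, r=1: 1
Satisfying count = 4

4


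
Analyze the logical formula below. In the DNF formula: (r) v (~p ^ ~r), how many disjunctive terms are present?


A DNF formula is a disjunction of terms (conjunctions).
Terms are separated by v.
Counting the disjuncts: 2 terms.

2


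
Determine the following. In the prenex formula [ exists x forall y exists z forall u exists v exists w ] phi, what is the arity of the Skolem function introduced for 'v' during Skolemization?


Quantifier prefix: exists x forall y exists z forall u exists v exists w
'v' is existentially quantified at position 5.
Universal variables preceding it: y, u
Skolem function arity = 2

2


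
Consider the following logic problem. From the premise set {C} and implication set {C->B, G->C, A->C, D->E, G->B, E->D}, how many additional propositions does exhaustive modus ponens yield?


Initial facts: {C}
Apply modus ponens to closure:
  C and C->B  =>  B
Final known: {B, C}
New propositions: {B}
Count = 1

1


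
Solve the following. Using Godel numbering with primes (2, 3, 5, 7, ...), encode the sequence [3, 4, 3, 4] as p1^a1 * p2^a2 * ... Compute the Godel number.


Encode each element as an exponent of the corresponding prime:
  2^3 = 8
  3^4 = 81
  5^3 = 125
  7^4 = 2401
Product = 8 * 81 * 125 * 2401 = 194481000

194481000


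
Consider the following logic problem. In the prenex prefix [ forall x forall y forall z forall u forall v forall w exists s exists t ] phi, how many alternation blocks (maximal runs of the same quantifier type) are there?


Quantifier-type sequence: A A A A A A E E  (A=forall, E=exists)
Group into maximal same-type runs:
  Ax6 | Ex2
Number of blocks = 2

2


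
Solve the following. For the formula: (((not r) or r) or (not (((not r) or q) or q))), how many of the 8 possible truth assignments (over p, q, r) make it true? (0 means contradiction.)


Check all 8 assignments:
p=0, q=0, r=0: 1
p=0, q=0, r=1: 1
p=0, q=1, r=0: 1
p=0, q=1, r=1: 1
p=1, q=0, r=0: 1
p=1, q=0, r=1: 1
p=1, q=1, r=0: 1
p=1, q=1, r=1: 1
Count of True = 8

8


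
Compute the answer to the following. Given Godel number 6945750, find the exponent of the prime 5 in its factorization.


Factorize 6945750 by dividing by 5 repeatedly.
Division steps: 5 divides 6945750 exactly 3 time(s).
Exponent of 5 = 3

3


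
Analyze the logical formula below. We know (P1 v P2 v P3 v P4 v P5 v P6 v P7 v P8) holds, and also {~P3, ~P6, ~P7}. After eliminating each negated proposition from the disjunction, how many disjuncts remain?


Original disjuncts (8): P1, P2, P3, P4, P5, P6, P7, P8
Negated (eliminate): ~P3, ~P6, ~P7
Remaining disjuncts: P1, P2, P4, P5, P8
Count = 8 - 3 = 5

5


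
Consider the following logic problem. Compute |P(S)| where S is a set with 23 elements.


The power set of a set with n elements has 2^n elements.
|P(S)| = 2^23 = 8388608

8388608


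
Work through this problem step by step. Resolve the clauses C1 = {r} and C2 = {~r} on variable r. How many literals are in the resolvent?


Remove r from C1 and ~r from C2.
C1 remainder: {}
C2 remainder: {}
Union (resolvent): {} (empty clause)
Resolvent has 0 literal(s).

0


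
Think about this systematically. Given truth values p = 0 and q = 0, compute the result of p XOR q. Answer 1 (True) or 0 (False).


p = 0, q = 0
Operation: p XOR q
Evaluate: 0 XOR 0 = 0

0


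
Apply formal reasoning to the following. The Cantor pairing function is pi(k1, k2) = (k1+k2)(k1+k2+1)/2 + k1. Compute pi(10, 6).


k1 + k2 = 16
(k1+k2)(k1+k2+1)/2 = 16 * 17 / 2 = 136
pi = 136 + 10 = 146

146


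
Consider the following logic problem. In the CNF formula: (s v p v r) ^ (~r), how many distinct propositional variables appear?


Identify each variable that appears in the formula.
Variables found: p, r, s
Count = 3

3


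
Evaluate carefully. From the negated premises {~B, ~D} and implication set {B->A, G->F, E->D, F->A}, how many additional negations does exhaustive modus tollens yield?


Initial negated facts: {~B, ~D}
Apply modus tollens to closure:
  ~D and E->D  =>  ~E
Final negated: {~B, ~D, ~E}
New negations: {~E}
Count = 1

1


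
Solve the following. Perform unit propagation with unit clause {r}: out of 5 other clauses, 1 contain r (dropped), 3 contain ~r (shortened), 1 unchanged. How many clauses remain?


Satisfied (removed): 1
Shortened (remain): 3
Unchanged (remain): 1
Remaining = 3 + 1 = 4

4


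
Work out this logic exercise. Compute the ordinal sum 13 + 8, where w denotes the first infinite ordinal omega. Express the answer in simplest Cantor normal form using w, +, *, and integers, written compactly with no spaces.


Compute 13 + 8.
Ordinal + is associative but NOT commutative; for finite n>0, n + w = w but w + n stays w+n.
Both operands finite; ordinal + agrees with natural +: 13 + 8 = 21.
Result = 21

21


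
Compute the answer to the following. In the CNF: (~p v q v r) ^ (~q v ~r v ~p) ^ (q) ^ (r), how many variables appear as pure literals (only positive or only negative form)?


Check each variable for pure literal status:
p: pure negative
q: mixed (not pure)
r: mixed (not pure)
Pure literal count = 1

1


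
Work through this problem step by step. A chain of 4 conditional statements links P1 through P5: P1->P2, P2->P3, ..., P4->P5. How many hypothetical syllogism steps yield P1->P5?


With 4 implications in a chain connecting 5 propositions:
P1->P2, P2->P3, ..., P4->P5
Steps needed = (number of implications) - 1 = 4 - 1 = 3

3


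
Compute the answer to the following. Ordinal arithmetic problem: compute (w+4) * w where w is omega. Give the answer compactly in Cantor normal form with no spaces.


Compute (w+4) * w.
Ordinal * is associative and left-distributive over +, but NOT commutative; for finite n>1, n*w = w but w*n stays w*n.
(w+4) * w = sup{(w+4)*k : k<w} = sup{w*k+4} = w^2 (the +4 tail is absorbed in the limit).
Result = w^2

w^2


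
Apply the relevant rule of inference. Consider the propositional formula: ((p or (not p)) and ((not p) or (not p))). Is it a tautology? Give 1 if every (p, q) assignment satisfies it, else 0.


Check all 4 assignments:
p=0, q=0: 1
p=0, q=1: 1
p=1, q=0: 0
p=1, q=1: 0
Satisfying count = 2/4.
Tautology iff count = 4: no.

0


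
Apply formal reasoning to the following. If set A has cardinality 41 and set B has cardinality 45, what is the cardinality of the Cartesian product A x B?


The Cartesian product A x B contains all ordered pairs (a, b).
|A x B| = |A| * |B| = 41 * 45 = 1845

1845


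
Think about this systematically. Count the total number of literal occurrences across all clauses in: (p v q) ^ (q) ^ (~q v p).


Counting literals in each clause:
Clause 1: 2 literal(s)
Clause 2: 1 literal(s)
Clause 3: 2 literal(s)
Total = 5

5


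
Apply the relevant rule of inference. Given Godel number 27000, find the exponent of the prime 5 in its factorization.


Factorize 27000 by dividing by 5 repeatedly.
Division steps: 5 divides 27000 exactly 3 time(s).
Exponent of 5 = 3

3


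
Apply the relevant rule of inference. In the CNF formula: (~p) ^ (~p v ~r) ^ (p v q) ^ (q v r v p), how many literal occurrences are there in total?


Counting literals in each clause:
Clause 1: 1 literal(s)
Clause 2: 2 literal(s)
Clause 3: 2 literal(s)
Clause 4: 3 literal(s)
Total = 8

8


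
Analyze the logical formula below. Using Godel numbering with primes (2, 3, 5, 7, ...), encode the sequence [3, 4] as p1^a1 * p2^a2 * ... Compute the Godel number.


Encode each element as an exponent of the corresponding prime:
  2^3 = 8
  3^4 = 81
Product = 8 * 81 = 648

648


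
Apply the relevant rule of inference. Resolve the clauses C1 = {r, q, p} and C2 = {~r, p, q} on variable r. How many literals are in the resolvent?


Remove r from C1 and ~r from C2.
C1 remainder: {q, p}
C2 remainder: {p, q}
Union (resolvent): {p, q}
Resolvent has 2 literal(s).

2


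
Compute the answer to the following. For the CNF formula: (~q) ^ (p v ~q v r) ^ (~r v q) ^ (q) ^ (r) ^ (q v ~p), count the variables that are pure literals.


Check each variable for pure literal status:
p: mixed (not pure)
q: mixed (not pure)
r: mixed (not pure)
Pure literal count = 0

0


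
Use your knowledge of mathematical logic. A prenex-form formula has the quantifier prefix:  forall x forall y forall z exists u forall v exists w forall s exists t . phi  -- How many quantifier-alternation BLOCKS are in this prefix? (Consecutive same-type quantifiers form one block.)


Quantifier-type sequence: A A A E A E A E  (A=forall, E=exists)
Group into maximal same-type runs:
  Ax3 | Ex1 | Ax1 | Ex1 | Ax1 | Ex1
Number of blocks = 6

6


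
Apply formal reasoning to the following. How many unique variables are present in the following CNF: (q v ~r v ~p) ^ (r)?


Identify each variable that appears in the formula.
Variables found: p, q, r
Count = 3

3


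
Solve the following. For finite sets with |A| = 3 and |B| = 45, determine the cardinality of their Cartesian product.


The Cartesian product A x B contains all ordered pairs (a, b).
|A x B| = |A| * |B| = 3 * 45 = 135

135


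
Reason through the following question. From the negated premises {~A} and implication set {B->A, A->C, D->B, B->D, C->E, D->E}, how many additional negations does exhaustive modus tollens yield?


Initial negated facts: {~A}
Apply modus tollens to closure:
  ~A and B->A  =>  ~B
  ~B and D->B  =>  ~D
Final negated: {~A, ~B, ~D}
New negations: {~B, ~D}
Count = 2

2


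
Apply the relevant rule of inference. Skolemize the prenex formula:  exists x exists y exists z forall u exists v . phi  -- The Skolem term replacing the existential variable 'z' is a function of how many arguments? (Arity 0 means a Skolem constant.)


Quantifier prefix: exists x exists y exists z forall u exists v
'z' is existentially quantified at position 3.
No universal quantifiers precede it.
Skolem function arity = 0 (a Skolem constant)

0


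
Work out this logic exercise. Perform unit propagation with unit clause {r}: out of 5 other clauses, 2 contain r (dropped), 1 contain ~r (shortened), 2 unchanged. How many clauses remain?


Satisfied (removed): 2
Shortened (remain): 1
Unchanged (remain): 2
Remaining = 1 + 2 = 3

3


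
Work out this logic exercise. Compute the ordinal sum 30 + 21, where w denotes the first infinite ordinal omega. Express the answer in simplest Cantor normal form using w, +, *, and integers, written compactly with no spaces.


Compute 30 + 21.
Ordinal + is associative but NOT commutative; for finite n>0, n + w = w but w + n stays w+n.
Both operands finite; ordinal + agrees with natural +: 30 + 21 = 51.
Result = 51

51


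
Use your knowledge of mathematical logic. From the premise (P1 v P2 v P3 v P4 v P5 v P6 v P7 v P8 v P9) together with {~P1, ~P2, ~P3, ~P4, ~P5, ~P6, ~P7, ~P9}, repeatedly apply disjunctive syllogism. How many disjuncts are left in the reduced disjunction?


Original disjuncts (9): P1, P2, P3, P4, P5, P6, P7, P8, P9
Negated (eliminate): ~P1, ~P2, ~P3, ~P4, ~P5, ~P6, ~P7, ~P9
Remaining disjuncts: P8
Count = 9 - 8 = 1

1


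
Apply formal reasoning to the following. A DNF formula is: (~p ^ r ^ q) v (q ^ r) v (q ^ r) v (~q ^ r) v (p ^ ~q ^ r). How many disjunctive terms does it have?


A DNF formula is a disjunction of terms (conjunctions).
Terms are separated by v.
Counting the disjuncts: 5 terms.

5


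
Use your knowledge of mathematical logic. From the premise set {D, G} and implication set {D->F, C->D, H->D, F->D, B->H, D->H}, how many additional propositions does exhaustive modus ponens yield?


Initial facts: {D, G}
Apply modus ponens to closure:
  D and D->F  =>  F
  D and D->H  =>  H
Final known: {D, F, G, H}
New propositions: {F, H}
Count = 2

2


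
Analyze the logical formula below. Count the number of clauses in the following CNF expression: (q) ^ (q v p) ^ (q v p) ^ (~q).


A CNF formula is a conjunction of clauses.
Clauses are separated by ^.
Counting the conjuncts: 4 clauses.

4


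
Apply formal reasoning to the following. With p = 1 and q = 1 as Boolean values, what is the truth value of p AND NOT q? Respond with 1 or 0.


p = 1, q = 1
Operation: p AND NOT q
Evaluate: 1 AND NOT 1 = 0

0
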